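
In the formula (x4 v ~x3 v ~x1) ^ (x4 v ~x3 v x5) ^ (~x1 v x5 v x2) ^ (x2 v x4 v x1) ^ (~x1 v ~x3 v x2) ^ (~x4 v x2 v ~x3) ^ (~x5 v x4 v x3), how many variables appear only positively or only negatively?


A pure literal appears in only one polarity across all clauses.
Pure literals: x2 (positive only).
Count = 1.

1


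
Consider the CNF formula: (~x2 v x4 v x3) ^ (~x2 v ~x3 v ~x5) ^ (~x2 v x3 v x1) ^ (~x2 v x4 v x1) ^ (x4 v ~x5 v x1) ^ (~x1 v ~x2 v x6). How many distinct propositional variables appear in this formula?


Identify each distinct variable in the formula.
Variables found: x1, x2, x3, x4, x5, x6.
Total distinct variables = 6.

6


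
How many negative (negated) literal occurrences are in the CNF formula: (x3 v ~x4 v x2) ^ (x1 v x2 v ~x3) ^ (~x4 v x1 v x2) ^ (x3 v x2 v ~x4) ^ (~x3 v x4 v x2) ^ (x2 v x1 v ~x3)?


Scan each clause for negated literals.
Clause 1: 1 negative; Clause 2: 1 negative; Clause 3: 1 negative; Clause 4: 1 negative; Clause 5: 1 negative; Clause 6: 1 negative.
Total negative literal occurrences = 6.

6


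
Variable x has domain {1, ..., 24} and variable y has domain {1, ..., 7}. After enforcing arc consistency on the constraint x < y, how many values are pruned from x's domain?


For the constraint x < y, x needs a supporting value in y's domain.
x can be at most 6 (one less than y's maximum).
Valid x values from domain: 6 out of 24.
Pruned = 24 - 6 = 18.

18


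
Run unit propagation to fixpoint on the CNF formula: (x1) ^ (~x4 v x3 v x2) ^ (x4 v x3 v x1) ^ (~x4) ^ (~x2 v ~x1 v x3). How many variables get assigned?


Unit propagation repeatedly assigns the literal in any unit clause, then simplifies.
Assignments in order: x1 = T, x4 = F.
No further unit clauses remain.
Total variables assigned = 2.

2


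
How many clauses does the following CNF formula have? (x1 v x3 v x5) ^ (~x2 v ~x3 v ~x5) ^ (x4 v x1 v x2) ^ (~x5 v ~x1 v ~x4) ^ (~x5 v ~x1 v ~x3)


Each group enclosed in parentheses joined by ^ is one clause.
Counting the conjuncts: 5 clauses.

5


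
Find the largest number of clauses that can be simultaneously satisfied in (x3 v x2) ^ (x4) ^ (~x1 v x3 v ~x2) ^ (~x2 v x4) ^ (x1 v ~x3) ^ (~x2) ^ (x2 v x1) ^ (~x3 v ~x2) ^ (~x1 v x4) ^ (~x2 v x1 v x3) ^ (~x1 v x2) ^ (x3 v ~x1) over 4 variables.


Enumerate all 16 truth assignments.
For each, count how many of the 12 clauses are satisfied.
The formula is not fully satisfiable, so the maximum is below 12.
Maximum simultaneously satisfiable clauses = 11.

11


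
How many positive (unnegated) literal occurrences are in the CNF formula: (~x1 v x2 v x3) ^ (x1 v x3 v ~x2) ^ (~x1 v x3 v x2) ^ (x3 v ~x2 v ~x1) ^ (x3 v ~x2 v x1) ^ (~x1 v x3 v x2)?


Scan each clause for unnegated literals.
Clause 1: 2 positive; Clause 2: 2 positive; Clause 3: 2 positive; Clause 4: 1 positive; Clause 5: 2 positive; Clause 6: 2 positive.
Total positive literal occurrences = 11.

11


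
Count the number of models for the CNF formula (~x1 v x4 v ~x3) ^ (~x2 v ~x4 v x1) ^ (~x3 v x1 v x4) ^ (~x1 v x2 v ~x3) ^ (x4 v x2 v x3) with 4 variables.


Enumerate all 16 truth assignments over 4 variables.
Test each against every clause.
Satisfying assignments found: 7.

7


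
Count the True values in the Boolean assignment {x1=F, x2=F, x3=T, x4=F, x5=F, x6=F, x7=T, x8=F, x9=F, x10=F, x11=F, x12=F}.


The weight is the number of variables assigned True.
True variables: x3, x7.
Weight = 2.

2


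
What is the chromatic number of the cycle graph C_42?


A cycle on an even number of vertices is bipartite: alternate two colors around the cycle.
Since 42 is even, two colors suffice, and at least two are needed because the graph has edges.
Chromatic number = 2.

2


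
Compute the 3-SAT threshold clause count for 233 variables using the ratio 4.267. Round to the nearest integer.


The 3-SAT phase transition occurs at approximately 4.267 clauses per variable.
m = 4.267 * 233 = 994.211.
Rounded to nearest integer: 994.

994


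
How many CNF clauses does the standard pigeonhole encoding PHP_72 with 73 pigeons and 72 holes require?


The PHP encoding has two parts:
1) At-least-one-hole clauses: 73 (one per pigeon, each with 72 literals).
2) At-most-one-pigeon-per-hole clauses: 72 holes * C(73,2) = 72 * 2628 = 189216.
Total clauses = 73 + 189216 = 189289.

189289


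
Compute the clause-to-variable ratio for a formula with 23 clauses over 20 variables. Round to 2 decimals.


Clause-to-variable ratio = clauses / variables.
23 / 20 = 1.15.

1.15


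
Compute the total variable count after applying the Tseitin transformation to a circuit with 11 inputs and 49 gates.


The Tseitin transformation introduces one auxiliary variable per gate.
Total variables = inputs + gates = 11 + 49 = 60.

60


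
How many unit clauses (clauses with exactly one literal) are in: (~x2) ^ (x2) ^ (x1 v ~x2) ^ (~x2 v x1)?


A unit clause contains exactly one literal.
Unit clauses found: (~x2), (x2).
Count = 2.

2


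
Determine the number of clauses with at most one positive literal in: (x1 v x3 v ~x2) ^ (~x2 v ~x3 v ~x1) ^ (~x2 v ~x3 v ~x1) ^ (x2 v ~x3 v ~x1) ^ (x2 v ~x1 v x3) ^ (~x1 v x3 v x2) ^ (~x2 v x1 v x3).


A Horn clause has at most one positive literal.
Clause 1: 2 positive lit(s) -> not Horn
Clause 2: 0 positive lit(s) -> Horn
Clause 3: 0 positive lit(s) -> Horn
Clause 4: 1 positive lit(s) -> Horn
Clause 5: 2 positive lit(s) -> not Horn
Clause 6: 2 positive lit(s) -> not Horn
Clause 7: 2 positive lit(s) -> not Horn
Total Horn clauses = 3.

3


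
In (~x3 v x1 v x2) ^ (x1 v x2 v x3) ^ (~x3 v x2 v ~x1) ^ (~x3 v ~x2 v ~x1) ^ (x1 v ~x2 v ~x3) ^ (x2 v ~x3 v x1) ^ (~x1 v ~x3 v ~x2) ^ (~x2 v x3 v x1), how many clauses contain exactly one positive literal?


A definite clause has exactly one positive literal.
Clause 1: 2 positive -> not definite
Clause 2: 3 positive -> not definite
Clause 3: 1 positive -> definite
Clause 4: 0 positive -> not definite
Clause 5: 1 positive -> definite
Clause 6: 2 positive -> not definite
Clause 7: 0 positive -> not definite
Clause 8: 2 positive -> not definite
Definite clause count = 2.

2


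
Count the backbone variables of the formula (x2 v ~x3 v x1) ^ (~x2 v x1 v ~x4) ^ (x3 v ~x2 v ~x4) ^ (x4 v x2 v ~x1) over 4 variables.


Find all satisfying assignments: 9 model(s).
Check which variables have the same value in every model.
No variable is fixed across all models.
Backbone size = 0.

0


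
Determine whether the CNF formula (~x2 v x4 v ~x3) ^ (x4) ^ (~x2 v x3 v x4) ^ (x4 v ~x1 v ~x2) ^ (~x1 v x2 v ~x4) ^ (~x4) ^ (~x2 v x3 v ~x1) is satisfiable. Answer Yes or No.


Check all 16 possible truth assignments.
Number of satisfying assignments found: 0.
The formula is unsatisfiable.

No


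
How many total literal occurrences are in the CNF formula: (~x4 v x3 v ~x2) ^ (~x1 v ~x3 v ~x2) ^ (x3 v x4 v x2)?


Clause lengths: 3, 3, 3.
Sum = 3 + 3 + 3 = 9.

9


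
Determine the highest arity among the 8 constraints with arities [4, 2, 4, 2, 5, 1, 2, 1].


The arities are: 4, 2, 4, 2, 5, 1, 2, 1.
Scan for the maximum value.
Maximum arity = 5.

5


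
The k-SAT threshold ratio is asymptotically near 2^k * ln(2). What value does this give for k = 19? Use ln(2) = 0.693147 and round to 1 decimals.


Using the asymptotic formula: threshold ~ 2^k * ln(2).
2^19 = 524288.
524288 * 0.693147 = 363408.7.

363408.7


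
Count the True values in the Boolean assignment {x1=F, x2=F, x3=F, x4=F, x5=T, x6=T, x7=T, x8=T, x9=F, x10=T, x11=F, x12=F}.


The weight is the number of variables assigned True.
True variables: x5, x6, x7, x8, x10.
Weight = 5.

5


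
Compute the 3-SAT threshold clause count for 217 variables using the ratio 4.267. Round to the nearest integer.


The 3-SAT phase transition occurs at approximately 4.267 clauses per variable.
m = 4.267 * 217 = 925.939.
Rounded to nearest integer: 926.

926


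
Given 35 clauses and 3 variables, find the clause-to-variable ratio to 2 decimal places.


Clause-to-variable ratio = clauses / variables.
35 / 3 = 11.67.

11.67


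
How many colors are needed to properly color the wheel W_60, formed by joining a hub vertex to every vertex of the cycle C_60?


W_60 consists of the cycle C_60 together with a hub vertex adjacent to every cycle vertex.
The cycle C_60 needs 2 colors (even cycle -> 2).
The hub is adjacent to every cycle vertex, so it must receive a new color distinct from all of them.
Chromatic number = 2 + 1 = 3.

3


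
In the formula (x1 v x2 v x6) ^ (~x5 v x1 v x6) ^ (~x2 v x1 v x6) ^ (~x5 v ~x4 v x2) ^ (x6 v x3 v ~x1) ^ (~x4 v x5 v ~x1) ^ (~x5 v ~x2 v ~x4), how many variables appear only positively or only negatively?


A pure literal appears in only one polarity across all clauses.
Pure literals: x3 (positive only), x4 (negative only), x6 (positive only).
Count = 3.

3


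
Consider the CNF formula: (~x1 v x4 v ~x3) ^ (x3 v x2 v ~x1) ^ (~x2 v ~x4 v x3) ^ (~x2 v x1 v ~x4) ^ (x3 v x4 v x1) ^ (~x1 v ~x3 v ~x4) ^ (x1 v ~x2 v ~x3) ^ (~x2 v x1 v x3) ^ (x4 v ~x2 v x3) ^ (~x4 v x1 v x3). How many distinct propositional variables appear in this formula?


Identify each distinct variable in the formula.
Variables found: x1, x2, x3, x4.
Total distinct variables = 4.

4


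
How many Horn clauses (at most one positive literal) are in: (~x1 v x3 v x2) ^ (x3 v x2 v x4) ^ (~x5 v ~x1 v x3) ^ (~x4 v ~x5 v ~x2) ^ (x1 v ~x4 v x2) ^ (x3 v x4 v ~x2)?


A Horn clause has at most one positive literal.
Clause 1: 2 positive lit(s) -> not Horn
Clause 2: 3 positive lit(s) -> not Horn
Clause 3: 1 positive lit(s) -> Horn
Clause 4: 0 positive lit(s) -> Horn
Clause 5: 2 positive lit(s) -> not Horn
Clause 6: 2 positive lit(s) -> not Horn
Total Horn clauses = 2.

2


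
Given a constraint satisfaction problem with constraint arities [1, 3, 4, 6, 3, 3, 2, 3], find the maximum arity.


The arities are: 1, 3, 4, 6, 3, 3, 2, 3.
Scan for the maximum value.
Maximum arity = 6.

6


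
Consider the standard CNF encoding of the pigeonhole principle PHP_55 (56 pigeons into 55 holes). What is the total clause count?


The PHP encoding has two parts:
1) At-least-one-hole clauses: 56 (one per pigeon, each with 55 literals).
2) At-most-one-pigeon-per-hole clauses: 55 holes * C(56,2) = 55 * 1540 = 84700.
Total clauses = 56 + 84700 = 84756.

84756


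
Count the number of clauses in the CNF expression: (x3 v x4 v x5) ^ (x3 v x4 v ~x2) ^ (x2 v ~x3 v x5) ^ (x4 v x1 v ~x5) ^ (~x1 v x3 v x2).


Each group enclosed in parentheses joined by ^ is one clause.
Counting the conjuncts: 5 clauses.

5


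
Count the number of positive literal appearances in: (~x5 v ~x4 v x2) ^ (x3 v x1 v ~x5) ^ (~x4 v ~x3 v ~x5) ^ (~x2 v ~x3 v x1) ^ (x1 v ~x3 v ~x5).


Scan each clause for unnegated literals.
Clause 1: 1 positive; Clause 2: 2 positive; Clause 3: 0 positive; Clause 4: 1 positive; Clause 5: 1 positive.
Total positive literal occurrences = 5.

5


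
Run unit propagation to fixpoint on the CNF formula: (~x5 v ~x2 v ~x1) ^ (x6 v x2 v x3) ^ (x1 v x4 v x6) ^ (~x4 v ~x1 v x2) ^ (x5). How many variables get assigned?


Unit propagation repeatedly assigns the literal in any unit clause, then simplifies.
Assignments in order: x5 = T.
No further unit clauses remain.
Total variables assigned = 1.

1


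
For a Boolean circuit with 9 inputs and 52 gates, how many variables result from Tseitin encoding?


The Tseitin transformation introduces one auxiliary variable per gate.
Total variables = inputs + gates = 9 + 52 = 61.

61


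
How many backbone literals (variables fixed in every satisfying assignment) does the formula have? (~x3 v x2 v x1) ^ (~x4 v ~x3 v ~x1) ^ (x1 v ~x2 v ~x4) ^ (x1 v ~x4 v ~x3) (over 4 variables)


Find all satisfying assignments: 10 model(s).
Check which variables have the same value in every model.
No variable is fixed across all models.
Backbone size = 0.

0


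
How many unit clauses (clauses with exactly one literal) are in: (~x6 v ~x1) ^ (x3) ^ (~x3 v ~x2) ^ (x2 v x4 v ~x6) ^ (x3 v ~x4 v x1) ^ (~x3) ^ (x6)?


A unit clause contains exactly one literal.
Unit clauses found: (x3), (~x3), (x6).
Count = 3.

3


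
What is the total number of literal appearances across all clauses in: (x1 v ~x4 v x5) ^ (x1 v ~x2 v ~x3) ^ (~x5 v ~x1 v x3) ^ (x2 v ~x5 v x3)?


Clause lengths: 3, 3, 3, 3.
Sum = 3 + 3 + 3 + 3 = 12.

12


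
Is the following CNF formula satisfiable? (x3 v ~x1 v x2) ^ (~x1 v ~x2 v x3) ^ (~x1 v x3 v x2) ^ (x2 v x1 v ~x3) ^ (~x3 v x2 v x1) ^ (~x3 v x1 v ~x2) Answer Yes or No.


Check all 8 possible truth assignments.
Number of satisfying assignments found: 4.
The formula is satisfiable.

Yes


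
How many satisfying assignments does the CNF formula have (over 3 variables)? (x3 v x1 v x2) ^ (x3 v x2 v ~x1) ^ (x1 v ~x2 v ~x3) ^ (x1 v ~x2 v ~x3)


Enumerate all 8 truth assignments over 3 variables.
Test each against every clause.
Satisfying assignments found: 5.

5


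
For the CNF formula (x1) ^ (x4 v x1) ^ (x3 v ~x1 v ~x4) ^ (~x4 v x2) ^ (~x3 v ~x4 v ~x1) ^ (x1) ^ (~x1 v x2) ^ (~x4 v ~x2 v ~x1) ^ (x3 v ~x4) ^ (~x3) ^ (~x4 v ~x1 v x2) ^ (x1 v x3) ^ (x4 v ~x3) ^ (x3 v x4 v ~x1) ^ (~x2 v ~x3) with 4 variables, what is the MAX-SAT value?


Enumerate all 16 truth assignments.
For each, count how many of the 15 clauses are satisfied.
The formula is not fully satisfiable, so the maximum is below 15.
Maximum simultaneously satisfiable clauses = 14.

14


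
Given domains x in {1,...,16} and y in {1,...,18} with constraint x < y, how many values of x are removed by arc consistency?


For the constraint x < y, x needs a supporting value in y's domain.
x can be at most 17 (one less than y's maximum).
Valid x values from domain: 16 out of 16.
Pruned = 16 - 16 = 0.

0


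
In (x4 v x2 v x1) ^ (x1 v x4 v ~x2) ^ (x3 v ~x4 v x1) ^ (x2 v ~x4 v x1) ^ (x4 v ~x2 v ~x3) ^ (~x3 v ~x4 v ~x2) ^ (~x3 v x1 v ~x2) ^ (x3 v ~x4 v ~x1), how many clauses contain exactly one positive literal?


A definite clause has exactly one positive literal.
Clause 1: 3 positive -> not definite
Clause 2: 2 positive -> not definite
Clause 3: 2 positive -> not definite
Clause 4: 2 positive -> not definite
Clause 5: 1 positive -> definite
Clause 6: 0 positive -> not definite
Clause 7: 1 positive -> definite
Clause 8: 1 positive -> definite
Definite clause count = 3.

3


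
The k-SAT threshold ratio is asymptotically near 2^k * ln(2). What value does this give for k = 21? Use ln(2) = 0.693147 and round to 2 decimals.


Using the asymptotic formula: threshold ~ 2^k * ln(2).
2^21 = 2097152.
2097152 * 0.693147 = 1453634.62.

1453634.62


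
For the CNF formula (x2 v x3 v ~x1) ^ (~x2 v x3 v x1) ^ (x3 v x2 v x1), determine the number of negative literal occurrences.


Scan each clause for negated literals.
Clause 1: 1 negative; Clause 2: 1 negative; Clause 3: 0 negative.
Total negative literal occurrences = 2.

2


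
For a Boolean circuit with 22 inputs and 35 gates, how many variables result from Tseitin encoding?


The Tseitin transformation introduces one auxiliary variable per gate.
Total variables = inputs + gates = 22 + 35 = 57.

57


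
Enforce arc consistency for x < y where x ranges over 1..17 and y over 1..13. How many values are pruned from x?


For the constraint x < y, x needs a supporting value in y's domain.
x can be at most 12 (one less than y's maximum).
Valid x values from domain: 12 out of 17.
Pruned = 17 - 12 = 5.

5


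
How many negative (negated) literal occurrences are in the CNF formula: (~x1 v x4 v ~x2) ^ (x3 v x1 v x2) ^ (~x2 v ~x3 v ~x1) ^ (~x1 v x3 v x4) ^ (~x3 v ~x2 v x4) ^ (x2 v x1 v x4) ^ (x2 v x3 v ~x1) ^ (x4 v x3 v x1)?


Scan each clause for negated literals.
Clause 1: 2 negative; Clause 2: 0 negative; Clause 3: 3 negative; Clause 4: 1 negative; Clause 5: 2 negative; Clause 6: 0 negative; Clause 7: 1 negative; Clause 8: 0 negative.
Total negative literal occurrences = 9.

9


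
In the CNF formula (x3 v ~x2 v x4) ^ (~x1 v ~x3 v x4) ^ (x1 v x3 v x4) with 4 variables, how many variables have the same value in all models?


Find all satisfying assignments: 11 model(s).
Check which variables have the same value in every model.
No variable is fixed across all models.
Backbone size = 0.

0


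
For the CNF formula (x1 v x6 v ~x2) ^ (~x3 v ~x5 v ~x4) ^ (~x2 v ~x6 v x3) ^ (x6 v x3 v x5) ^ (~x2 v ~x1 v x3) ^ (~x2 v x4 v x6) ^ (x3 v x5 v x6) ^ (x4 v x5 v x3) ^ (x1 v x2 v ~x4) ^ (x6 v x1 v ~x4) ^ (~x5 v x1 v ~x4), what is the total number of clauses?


Each group enclosed in parentheses joined by ^ is one clause.
Counting the conjuncts: 11 clauses.

11


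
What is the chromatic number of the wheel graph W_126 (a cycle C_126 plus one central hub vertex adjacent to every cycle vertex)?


W_126 consists of the cycle C_126 together with a hub vertex adjacent to every cycle vertex.
The cycle C_126 needs 2 colors (even cycle -> 2).
The hub is adjacent to every cycle vertex, so it must receive a new color distinct from all of them.
Chromatic number = 2 + 1 = 3.

3


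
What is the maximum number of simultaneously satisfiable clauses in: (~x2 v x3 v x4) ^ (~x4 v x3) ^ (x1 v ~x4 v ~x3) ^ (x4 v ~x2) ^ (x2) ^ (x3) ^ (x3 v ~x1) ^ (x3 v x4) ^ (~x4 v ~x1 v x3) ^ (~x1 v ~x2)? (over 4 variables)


Enumerate all 16 truth assignments.
For each, count how many of the 10 clauses are satisfied.
The formula is not fully satisfiable, so the maximum is below 10.
Maximum simultaneously satisfiable clauses = 9.

9


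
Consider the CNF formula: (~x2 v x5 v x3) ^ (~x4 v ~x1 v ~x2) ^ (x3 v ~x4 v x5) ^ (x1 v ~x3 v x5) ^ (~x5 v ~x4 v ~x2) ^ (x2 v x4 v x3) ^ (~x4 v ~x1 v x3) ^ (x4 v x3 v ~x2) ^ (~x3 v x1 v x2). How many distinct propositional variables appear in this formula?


Identify each distinct variable in the formula.
Variables found: x1, x2, x3, x4, x5.
Total distinct variables = 5.

5


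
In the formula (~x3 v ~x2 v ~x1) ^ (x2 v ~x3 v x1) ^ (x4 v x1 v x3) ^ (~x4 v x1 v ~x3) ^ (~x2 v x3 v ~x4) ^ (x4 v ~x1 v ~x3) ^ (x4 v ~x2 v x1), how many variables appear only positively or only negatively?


A pure literal appears in only one polarity across all clauses.
No pure literals found.
Count = 0.

0


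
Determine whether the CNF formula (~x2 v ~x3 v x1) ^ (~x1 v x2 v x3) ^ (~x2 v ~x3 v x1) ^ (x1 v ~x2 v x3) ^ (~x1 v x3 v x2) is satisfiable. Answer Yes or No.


Check all 8 possible truth assignments.
Number of satisfying assignments found: 5.
The formula is satisfiable.

Yes


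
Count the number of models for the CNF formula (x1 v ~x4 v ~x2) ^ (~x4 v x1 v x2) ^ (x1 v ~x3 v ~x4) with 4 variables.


Enumerate all 16 truth assignments over 4 variables.
Test each against every clause.
Satisfying assignments found: 12.

12


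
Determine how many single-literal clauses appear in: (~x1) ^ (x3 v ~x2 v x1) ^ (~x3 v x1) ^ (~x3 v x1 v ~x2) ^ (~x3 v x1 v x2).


A unit clause contains exactly one literal.
Unit clauses found: (~x1).
Count = 1.

1


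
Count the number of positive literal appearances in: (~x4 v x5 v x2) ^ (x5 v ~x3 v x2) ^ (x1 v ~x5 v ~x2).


Scan each clause for unnegated literals.
Clause 1: 2 positive; Clause 2: 2 positive; Clause 3: 1 positive.
Total positive literal occurrences = 5.

5


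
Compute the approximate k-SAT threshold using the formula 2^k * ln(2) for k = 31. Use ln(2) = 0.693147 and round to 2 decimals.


Using the asymptotic formula: threshold ~ 2^k * ln(2).
2^31 = 2147483648.
2147483648 * 0.693147 = 1488521848.16.

1488521848.16


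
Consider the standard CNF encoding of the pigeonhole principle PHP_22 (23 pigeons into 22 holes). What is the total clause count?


The PHP encoding has two parts:
1) At-least-one-hole clauses: 23 (one per pigeon, each with 22 literals).
2) At-most-one-pigeon-per-hole clauses: 22 holes * C(23,2) = 22 * 253 = 5566.
Total clauses = 23 + 5566 = 5589.

5589


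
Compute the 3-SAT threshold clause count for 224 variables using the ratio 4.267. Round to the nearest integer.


The 3-SAT phase transition occurs at approximately 4.267 clauses per variable.
m = 4.267 * 224 = 955.808.
Rounded to nearest integer: 956.

956


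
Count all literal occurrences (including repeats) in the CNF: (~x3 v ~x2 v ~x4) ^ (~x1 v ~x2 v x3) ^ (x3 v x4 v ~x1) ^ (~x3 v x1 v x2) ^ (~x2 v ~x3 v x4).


Clause lengths: 3, 3, 3, 3, 3.
Sum = 3 + 3 + 3 + 3 + 3 = 15.

15


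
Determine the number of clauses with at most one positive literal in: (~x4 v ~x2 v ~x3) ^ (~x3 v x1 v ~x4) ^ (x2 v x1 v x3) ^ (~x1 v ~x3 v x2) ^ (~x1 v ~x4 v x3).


A Horn clause has at most one positive literal.
Clause 1: 0 positive lit(s) -> Horn
Clause 2: 1 positive lit(s) -> Horn
Clause 3: 3 positive lit(s) -> not Horn
Clause 4: 1 positive lit(s) -> Horn
Clause 5: 1 positive lit(s) -> Horn
Total Horn clauses = 4.

4


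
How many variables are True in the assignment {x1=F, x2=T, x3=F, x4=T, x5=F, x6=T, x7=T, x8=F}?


The weight is the number of variables assigned True.
True variables: x2, x4, x6, x7.
Weight = 4.

4


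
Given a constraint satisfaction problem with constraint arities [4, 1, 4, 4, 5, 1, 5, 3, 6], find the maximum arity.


The arities are: 4, 1, 4, 4, 5, 1, 5, 3, 6.
Scan for the maximum value.
Maximum arity = 6.

6


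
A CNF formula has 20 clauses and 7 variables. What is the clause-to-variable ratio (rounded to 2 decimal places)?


Clause-to-variable ratio = clauses / variables.
20 / 7 = 2.86.

2.86


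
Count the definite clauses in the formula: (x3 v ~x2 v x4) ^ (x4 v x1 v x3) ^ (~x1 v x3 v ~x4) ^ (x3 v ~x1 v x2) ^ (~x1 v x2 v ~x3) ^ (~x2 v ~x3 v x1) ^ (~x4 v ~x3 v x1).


A definite clause has exactly one positive literal.
Clause 1: 2 positive -> not definite
Clause 2: 3 positive -> not definite
Clause 3: 1 positive -> definite
Clause 4: 2 positive -> not definite
Clause 5: 1 positive -> definite
Clause 6: 1 positive -> definite
Clause 7: 1 positive -> definite
Definite clause count = 4.

4


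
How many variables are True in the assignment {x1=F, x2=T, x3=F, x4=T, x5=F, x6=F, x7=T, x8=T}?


The weight is the number of variables assigned True.
True variables: x2, x4, x7, x8.
Weight = 4.

4


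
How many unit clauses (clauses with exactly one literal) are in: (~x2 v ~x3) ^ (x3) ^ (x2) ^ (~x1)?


A unit clause contains exactly one literal.
Unit clauses found: (x3), (x2), (~x1).
Count = 3.

3


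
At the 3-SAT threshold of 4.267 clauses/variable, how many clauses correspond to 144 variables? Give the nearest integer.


The 3-SAT phase transition occurs at approximately 4.267 clauses per variable.
m = 4.267 * 144 = 614.448.
Rounded to nearest integer: 614.

614


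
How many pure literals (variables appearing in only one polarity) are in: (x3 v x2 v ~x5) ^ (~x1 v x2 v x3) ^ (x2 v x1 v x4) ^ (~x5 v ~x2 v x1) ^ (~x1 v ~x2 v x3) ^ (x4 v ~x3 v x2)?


A pure literal appears in only one polarity across all clauses.
Pure literals: x4 (positive only), x5 (negative only).
Count = 2.

2


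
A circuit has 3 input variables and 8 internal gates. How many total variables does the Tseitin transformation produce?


The Tseitin transformation introduces one auxiliary variable per gate.
Total variables = inputs + gates = 3 + 8 = 11.

11


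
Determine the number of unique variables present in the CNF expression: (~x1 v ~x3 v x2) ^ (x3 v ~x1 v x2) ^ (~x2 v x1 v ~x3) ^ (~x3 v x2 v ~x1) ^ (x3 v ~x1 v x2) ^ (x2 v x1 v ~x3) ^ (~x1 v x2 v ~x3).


Identify each distinct variable in the formula.
Variables found: x1, x2, x3.
Total distinct variables = 3.

3


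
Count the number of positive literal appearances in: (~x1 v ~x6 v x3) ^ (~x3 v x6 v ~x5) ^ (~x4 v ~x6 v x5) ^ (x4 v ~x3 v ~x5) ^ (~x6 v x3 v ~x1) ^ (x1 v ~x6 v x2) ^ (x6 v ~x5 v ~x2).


Scan each clause for unnegated literals.
Clause 1: 1 positive; Clause 2: 1 positive; Clause 3: 1 positive; Clause 4: 1 positive; Clause 5: 1 positive; Clause 6: 2 positive; Clause 7: 1 positive.
Total positive literal occurrences = 8.

8


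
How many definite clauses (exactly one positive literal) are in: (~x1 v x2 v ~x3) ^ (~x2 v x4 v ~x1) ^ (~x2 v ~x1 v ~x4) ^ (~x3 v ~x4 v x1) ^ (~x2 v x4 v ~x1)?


A definite clause has exactly one positive literal.
Clause 1: 1 positive -> definite
Clause 2: 1 positive -> definite
Clause 3: 0 positive -> not definite
Clause 4: 1 positive -> definite
Clause 5: 1 positive -> definite
Definite clause count = 4.

4


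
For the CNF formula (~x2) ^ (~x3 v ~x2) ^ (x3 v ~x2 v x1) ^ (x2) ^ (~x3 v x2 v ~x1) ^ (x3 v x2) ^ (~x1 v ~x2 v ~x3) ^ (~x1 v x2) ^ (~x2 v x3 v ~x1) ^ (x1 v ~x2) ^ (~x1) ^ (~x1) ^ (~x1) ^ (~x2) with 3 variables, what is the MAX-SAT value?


Enumerate all 8 truth assignments.
For each, count how many of the 14 clauses are satisfied.
The formula is not fully satisfiable, so the maximum is below 14.
Maximum simultaneously satisfiable clauses = 13.

13


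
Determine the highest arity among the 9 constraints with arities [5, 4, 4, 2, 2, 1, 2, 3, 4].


The arities are: 5, 4, 4, 2, 2, 1, 2, 3, 4.
Scan for the maximum value.
Maximum arity = 5.

5


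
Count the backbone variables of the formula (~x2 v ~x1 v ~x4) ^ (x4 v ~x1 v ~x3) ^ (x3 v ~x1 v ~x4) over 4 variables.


Find all satisfying assignments: 11 model(s).
Check which variables have the same value in every model.
No variable is fixed across all models.
Backbone size = 0.

0


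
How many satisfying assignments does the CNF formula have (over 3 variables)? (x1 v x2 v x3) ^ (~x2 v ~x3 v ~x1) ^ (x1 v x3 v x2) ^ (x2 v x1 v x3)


Enumerate all 8 truth assignments over 3 variables.
Test each against every clause.
Satisfying assignments found: 6.

6


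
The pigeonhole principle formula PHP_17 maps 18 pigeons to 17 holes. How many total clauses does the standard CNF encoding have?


The PHP encoding has two parts:
1) At-least-one-hole clauses: 18 (one per pigeon, each with 17 literals).
2) At-most-one-pigeon-per-hole clauses: 17 holes * C(18,2) = 17 * 153 = 2601.
Total clauses = 18 + 2601 = 2619.

2619


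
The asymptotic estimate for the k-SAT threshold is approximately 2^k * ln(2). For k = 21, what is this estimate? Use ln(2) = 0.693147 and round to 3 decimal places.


Using the asymptotic formula: threshold ~ 2^k * ln(2).
2^21 = 2097152.
2097152 * 0.693147 = 1453634.617.

1453634.617


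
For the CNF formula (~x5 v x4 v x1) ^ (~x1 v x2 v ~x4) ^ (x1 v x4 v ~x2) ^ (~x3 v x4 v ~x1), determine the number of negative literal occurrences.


Scan each clause for negated literals.
Clause 1: 1 negative; Clause 2: 2 negative; Clause 3: 1 negative; Clause 4: 2 negative.
Total negative literal occurrences = 6.

6


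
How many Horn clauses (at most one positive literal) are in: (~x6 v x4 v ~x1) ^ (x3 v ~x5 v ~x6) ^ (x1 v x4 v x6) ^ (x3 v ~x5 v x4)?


A Horn clause has at most one positive literal.
Clause 1: 1 positive lit(s) -> Horn
Clause 2: 1 positive lit(s) -> Horn
Clause 3: 3 positive lit(s) -> not Horn
Clause 4: 2 positive lit(s) -> not Horn
Total Horn clauses = 2.

2


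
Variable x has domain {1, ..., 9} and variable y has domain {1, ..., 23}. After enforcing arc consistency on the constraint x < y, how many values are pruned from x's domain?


For the constraint x < y, x needs a supporting value in y's domain.
x can be at most 22 (one less than y's maximum).
Valid x values from domain: 9 out of 9.
Pruned = 9 - 9 = 0.

0


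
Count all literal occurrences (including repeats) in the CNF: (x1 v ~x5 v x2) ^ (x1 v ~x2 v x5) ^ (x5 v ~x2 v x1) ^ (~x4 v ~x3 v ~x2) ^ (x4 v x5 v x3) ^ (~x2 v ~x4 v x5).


Clause lengths: 3, 3, 3, 3, 3, 3.
Sum = 3 + 3 + 3 + 3 + 3 + 3 = 18.

18


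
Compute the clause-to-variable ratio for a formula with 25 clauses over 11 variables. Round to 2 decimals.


Clause-to-variable ratio = clauses / variables.
25 / 11 = 2.27.

2.27


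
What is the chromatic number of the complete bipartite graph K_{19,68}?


K_{19,68} is bipartite by definition: the two parts are independent sets, with every edge crossing between them.
Color all vertices in one part with color 1 and all vertices in the other part with color 2.
Since the graph has at least one edge, one color does not suffice.
Chromatic number = 2.

2


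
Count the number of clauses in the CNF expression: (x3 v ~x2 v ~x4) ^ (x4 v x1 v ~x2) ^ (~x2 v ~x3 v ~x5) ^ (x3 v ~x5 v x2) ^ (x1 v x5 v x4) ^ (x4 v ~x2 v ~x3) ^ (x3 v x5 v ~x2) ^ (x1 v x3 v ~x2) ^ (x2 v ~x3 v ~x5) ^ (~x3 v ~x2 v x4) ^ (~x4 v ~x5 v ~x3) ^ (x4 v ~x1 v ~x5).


Each group enclosed in parentheses joined by ^ is one clause.
Counting the conjuncts: 12 clauses.

12


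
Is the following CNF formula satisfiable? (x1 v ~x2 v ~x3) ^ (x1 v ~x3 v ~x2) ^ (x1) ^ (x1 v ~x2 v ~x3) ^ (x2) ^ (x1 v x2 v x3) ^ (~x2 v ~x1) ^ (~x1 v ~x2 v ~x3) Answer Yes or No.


Check all 8 possible truth assignments.
Number of satisfying assignments found: 0.
The formula is unsatisfiable.

No


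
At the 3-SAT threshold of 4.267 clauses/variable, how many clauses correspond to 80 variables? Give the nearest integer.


The 3-SAT phase transition occurs at approximately 4.267 clauses per variable.
m = 4.267 * 80 = 341.36.
Rounded to nearest integer: 341.

341


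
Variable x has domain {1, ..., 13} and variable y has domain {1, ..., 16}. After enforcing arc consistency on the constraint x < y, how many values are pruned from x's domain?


For the constraint x < y, x needs a supporting value in y's domain.
x can be at most 15 (one less than y's maximum).
Valid x values from domain: 13 out of 13.
Pruned = 13 - 13 = 0.

0


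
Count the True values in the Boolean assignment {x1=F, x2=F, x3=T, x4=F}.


The weight is the number of variables assigned True.
True variables: x3.
Weight = 1.

1


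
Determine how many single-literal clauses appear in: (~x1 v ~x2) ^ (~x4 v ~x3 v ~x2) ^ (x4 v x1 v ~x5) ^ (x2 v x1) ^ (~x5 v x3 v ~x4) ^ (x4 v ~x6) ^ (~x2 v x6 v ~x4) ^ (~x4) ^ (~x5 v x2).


A unit clause contains exactly one literal.
Unit clauses found: (~x4).
Count = 1.

1


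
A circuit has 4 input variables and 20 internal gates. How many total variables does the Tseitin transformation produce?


The Tseitin transformation introduces one auxiliary variable per gate.
Total variables = inputs + gates = 4 + 20 = 24.

24


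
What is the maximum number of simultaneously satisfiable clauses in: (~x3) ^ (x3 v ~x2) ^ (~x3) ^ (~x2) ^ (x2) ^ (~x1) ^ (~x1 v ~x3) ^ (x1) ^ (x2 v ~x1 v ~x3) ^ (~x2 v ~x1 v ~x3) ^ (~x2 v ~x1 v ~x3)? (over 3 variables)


Enumerate all 8 truth assignments.
For each, count how many of the 11 clauses are satisfied.
The formula is not fully satisfiable, so the maximum is below 11.
Maximum simultaneously satisfiable clauses = 9.

9


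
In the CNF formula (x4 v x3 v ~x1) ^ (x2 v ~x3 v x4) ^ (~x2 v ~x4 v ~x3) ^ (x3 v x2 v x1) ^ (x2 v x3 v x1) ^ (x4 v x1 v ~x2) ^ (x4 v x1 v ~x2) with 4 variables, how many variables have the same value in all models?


Find all satisfying assignments: 6 model(s).
Check which variables have the same value in every model.
No variable is fixed across all models.
Backbone size = 0.

0


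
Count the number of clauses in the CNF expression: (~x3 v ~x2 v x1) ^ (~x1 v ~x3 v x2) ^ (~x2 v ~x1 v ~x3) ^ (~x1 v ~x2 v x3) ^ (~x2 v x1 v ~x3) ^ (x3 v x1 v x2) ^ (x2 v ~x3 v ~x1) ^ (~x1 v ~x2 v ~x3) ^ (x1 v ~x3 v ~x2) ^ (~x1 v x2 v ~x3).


Each group enclosed in parentheses joined by ^ is one clause.
Counting the conjuncts: 10 clauses.

10


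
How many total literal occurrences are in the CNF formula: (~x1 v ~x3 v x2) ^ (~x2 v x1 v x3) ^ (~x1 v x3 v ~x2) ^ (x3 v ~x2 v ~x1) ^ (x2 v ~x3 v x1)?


Clause lengths: 3, 3, 3, 3, 3.
Sum = 3 + 3 + 3 + 3 + 3 = 15.

15


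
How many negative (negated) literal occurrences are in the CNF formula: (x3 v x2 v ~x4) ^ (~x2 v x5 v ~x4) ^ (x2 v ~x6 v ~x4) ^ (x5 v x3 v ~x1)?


Scan each clause for negated literals.
Clause 1: 1 negative; Clause 2: 2 negative; Clause 3: 2 negative; Clause 4: 1 negative.
Total negative literal occurrences = 6.

6


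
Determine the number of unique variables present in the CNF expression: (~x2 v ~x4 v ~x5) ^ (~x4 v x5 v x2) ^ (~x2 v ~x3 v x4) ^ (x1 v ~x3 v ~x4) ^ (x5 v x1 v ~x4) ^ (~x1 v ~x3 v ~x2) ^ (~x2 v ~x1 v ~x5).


Identify each distinct variable in the formula.
Variables found: x1, x2, x3, x4, x5.
Total distinct variables = 5.

5


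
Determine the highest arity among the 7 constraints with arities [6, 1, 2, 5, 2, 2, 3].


The arities are: 6, 1, 2, 5, 2, 2, 3.
Scan for the maximum value.
Maximum arity = 6.

6


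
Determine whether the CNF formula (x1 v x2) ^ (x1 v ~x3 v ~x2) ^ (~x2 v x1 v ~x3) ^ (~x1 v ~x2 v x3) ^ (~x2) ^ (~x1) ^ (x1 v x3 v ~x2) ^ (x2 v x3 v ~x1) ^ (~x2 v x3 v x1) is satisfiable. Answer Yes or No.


Check all 8 possible truth assignments.
Number of satisfying assignments found: 0.
The formula is unsatisfiable.

No


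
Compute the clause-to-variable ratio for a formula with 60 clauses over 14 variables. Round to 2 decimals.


Clause-to-variable ratio = clauses / variables.
60 / 14 = 4.29.

4.29


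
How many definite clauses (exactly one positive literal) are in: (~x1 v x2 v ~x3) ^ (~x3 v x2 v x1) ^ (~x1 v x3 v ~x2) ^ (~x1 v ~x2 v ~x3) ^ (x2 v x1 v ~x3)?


A definite clause has exactly one positive literal.
Clause 1: 1 positive -> definite
Clause 2: 2 positive -> not definite
Clause 3: 1 positive -> definite
Clause 4: 0 positive -> not definite
Clause 5: 2 positive -> not definite
Definite clause count = 2.

2


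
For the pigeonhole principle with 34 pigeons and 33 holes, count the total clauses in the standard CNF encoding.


The PHP encoding has two parts:
1) At-least-one-hole clauses: 34 (one per pigeon, each with 33 literals).
2) At-most-one-pigeon-per-hole clauses: 33 holes * C(34,2) = 33 * 561 = 18513.
Total clauses = 34 + 18513 = 18547.

18547


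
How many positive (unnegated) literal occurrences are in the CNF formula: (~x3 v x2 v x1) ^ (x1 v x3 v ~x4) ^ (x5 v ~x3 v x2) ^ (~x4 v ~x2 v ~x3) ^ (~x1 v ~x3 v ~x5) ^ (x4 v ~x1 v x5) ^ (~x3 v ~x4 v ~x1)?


Scan each clause for unnegated literals.
Clause 1: 2 positive; Clause 2: 2 positive; Clause 3: 2 positive; Clause 4: 0 positive; Clause 5: 0 positive; Clause 6: 2 positive; Clause 7: 0 positive.
Total positive literal occurrences = 8.

8


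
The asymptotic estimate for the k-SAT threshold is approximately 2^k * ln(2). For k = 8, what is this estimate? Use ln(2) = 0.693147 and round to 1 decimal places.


Using the asymptotic formula: threshold ~ 2^k * ln(2).
2^8 = 256.
256 * 0.693147 = 177.4.

177.4


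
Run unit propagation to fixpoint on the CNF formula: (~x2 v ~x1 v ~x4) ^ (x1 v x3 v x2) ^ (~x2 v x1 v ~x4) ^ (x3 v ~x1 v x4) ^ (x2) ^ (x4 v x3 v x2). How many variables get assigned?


Unit propagation repeatedly assigns the literal in any unit clause, then simplifies.
Assignments in order: x2 = T.
No further unit clauses remain.
Total variables assigned = 1.

1


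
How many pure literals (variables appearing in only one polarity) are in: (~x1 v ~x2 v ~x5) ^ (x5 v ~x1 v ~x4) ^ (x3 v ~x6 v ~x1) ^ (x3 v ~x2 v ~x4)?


A pure literal appears in only one polarity across all clauses.
Pure literals: x1 (negative only), x2 (negative only), x3 (positive only), x4 (negative only), x6 (negative only).
Count = 5.

5


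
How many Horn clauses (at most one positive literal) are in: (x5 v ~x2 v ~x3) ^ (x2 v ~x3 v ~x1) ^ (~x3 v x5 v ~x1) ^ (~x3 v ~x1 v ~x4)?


A Horn clause has at most one positive literal.
Clause 1: 1 positive lit(s) -> Horn
Clause 2: 1 positive lit(s) -> Horn
Clause 3: 1 positive lit(s) -> Horn
Clause 4: 0 positive lit(s) -> Horn
Total Horn clauses = 4.

4


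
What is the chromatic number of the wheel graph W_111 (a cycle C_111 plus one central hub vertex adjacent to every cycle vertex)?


W_111 consists of the cycle C_111 together with a hub vertex adjacent to every cycle vertex.
The cycle C_111 needs 3 colors (odd cycle -> 3).
The hub is adjacent to every cycle vertex, so it must receive a new color distinct from all of them.
Chromatic number = 3 + 1 = 4.

4


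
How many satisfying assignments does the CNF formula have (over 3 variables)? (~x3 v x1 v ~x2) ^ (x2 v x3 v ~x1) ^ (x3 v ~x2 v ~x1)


Enumerate all 8 truth assignments over 3 variables.
Test each against every clause.
Satisfying assignments found: 5.

5


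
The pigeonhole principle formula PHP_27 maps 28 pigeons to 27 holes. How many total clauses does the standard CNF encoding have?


The PHP encoding has two parts:
1) At-least-one-hole clauses: 28 (one per pigeon, each with 27 literals).
2) At-most-one-pigeon-per-hole clauses: 27 holes * C(28,2) = 27 * 378 = 10206.
Total clauses = 28 + 10206 = 10234.

10234


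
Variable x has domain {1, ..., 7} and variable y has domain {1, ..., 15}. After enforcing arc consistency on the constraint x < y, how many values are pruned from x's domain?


For the constraint x < y, x needs a supporting value in y's domain.
x can be at most 14 (one less than y's maximum).
Valid x values from domain: 7 out of 7.
Pruned = 7 - 7 = 0.

0


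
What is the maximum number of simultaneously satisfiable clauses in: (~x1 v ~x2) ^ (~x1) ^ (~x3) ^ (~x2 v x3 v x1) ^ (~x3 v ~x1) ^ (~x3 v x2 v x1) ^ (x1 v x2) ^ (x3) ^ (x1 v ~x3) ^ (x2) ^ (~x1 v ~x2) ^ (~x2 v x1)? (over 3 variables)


Enumerate all 8 truth assignments.
For each, count how many of the 12 clauses are satisfied.
The formula is not fully satisfiable, so the maximum is below 12.
Maximum simultaneously satisfiable clauses = 9.

9


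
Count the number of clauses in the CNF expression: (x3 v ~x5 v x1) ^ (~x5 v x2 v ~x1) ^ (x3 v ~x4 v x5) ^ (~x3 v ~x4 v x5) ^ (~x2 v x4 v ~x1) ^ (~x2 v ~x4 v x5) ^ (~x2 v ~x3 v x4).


Each group enclosed in parentheses joined by ^ is one clause.
Counting the conjuncts: 7 clauses.

7


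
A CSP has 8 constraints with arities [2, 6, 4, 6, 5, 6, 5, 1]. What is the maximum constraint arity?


The arities are: 2, 6, 4, 6, 5, 6, 5, 1.
Scan for the maximum value.
Maximum arity = 6.

6


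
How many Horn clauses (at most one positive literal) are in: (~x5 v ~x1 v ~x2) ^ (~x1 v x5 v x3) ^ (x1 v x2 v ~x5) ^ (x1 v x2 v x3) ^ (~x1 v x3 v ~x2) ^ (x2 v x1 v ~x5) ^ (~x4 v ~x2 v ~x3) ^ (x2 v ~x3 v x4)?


A Horn clause has at most one positive literal.
Clause 1: 0 positive lit(s) -> Horn
Clause 2: 2 positive lit(s) -> not Horn
Clause 3: 2 positive lit(s) -> not Horn
Clause 4: 3 positive lit(s) -> not Horn
Clause 5: 1 positive lit(s) -> Horn
Clause 6: 2 positive lit(s) -> not Horn
Clause 7: 0 positive lit(s) -> Horn
Clause 8: 2 positive lit(s) -> not Horn
Total Horn clauses = 3.

3


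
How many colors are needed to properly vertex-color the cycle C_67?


An odd cycle cannot be 2-colored: alternating two colors around the cycle returns to the start with a conflict.
Since 67 is odd, three colors are required (and three suffice).
Chromatic number = 3.

3


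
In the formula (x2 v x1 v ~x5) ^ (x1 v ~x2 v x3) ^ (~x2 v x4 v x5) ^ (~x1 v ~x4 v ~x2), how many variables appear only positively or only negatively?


A pure literal appears in only one polarity across all clauses.
Pure literals: x3 (positive only).
Count = 1.

1


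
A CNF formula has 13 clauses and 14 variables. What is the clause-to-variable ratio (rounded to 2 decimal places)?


Clause-to-variable ratio = clauses / variables.
13 / 14 = 0.93.

0.93


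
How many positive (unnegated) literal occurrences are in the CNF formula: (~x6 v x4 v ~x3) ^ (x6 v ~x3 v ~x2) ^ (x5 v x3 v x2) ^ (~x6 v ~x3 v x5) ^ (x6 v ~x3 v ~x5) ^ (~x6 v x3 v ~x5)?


Scan each clause for unnegated literals.
Clause 1: 1 positive; Clause 2: 1 positive; Clause 3: 3 positive; Clause 4: 1 positive; Clause 5: 1 positive; Clause 6: 1 positive.
Total positive literal occurrences = 8.

8


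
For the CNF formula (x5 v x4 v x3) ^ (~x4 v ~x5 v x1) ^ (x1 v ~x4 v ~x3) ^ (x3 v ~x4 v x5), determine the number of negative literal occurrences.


Scan each clause for negated literals.
Clause 1: 0 negative; Clause 2: 2 negative; Clause 3: 2 negative; Clause 4: 1 negative.
Total negative literal occurrences = 5.

5
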